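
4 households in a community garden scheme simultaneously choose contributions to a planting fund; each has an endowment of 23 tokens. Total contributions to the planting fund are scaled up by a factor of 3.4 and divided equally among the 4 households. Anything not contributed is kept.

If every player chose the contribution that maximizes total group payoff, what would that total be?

Each contributed unit returns 3.400 to the group as a whole (0.8500 to each of 4 players), which exceeds 1, so the social optimum is full contribution: group total = 3.400 × 92 = 312.80.

312.80 tokens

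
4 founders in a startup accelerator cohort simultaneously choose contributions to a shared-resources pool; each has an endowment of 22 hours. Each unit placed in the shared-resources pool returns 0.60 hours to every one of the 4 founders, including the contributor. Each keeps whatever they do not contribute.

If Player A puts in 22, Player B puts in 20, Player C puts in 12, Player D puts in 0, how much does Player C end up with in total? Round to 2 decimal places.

Total contributed: 22 + 20 + 12 + 0 = 54.
Each receives 0.60 × 54 = 32.40 from the shared-resources pool.
Player C keeps 22 − 12 = 10, so Player C's payoff is 10 + 32.40 = 42.40.

42.40 hours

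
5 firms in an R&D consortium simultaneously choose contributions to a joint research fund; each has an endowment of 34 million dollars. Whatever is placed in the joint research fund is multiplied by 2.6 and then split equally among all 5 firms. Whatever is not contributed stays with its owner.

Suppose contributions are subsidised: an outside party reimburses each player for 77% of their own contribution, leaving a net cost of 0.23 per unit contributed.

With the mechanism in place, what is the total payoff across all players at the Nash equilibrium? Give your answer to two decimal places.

572.90 million dollars

Under the mechanism each unit contributed yields (2.6/5) / 0.23 = 2.2609 back to its contributor per unit of net cost, which exceeds 1, making full contribution the dominant choice for everyone.
At the Nash equilibrium everyone contributes 34. Group total payoff = 5 × (34 × 0.77 + 2.6 × 34) = 572.90.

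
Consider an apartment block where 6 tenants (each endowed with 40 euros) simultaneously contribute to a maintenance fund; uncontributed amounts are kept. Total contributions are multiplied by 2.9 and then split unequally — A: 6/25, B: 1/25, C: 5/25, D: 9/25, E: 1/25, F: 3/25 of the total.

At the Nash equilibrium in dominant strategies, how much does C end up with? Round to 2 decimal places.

Player j's private return per contributed unit is 2.9 × (j's share). Contributing is weakly dominant for j when that share is at least 1/2.9 = 0.3448, and contributing 0 is dominant otherwise.
Only D (9/25) clears that bar, contributing 40; the remaining 5 contribute 0. Total contributed: 40.
C keeps 40 and receives 2.9 × 40 × 5/25 = 23.20 from the maintenance fund, for a payoff of 63.20.

63.20 euros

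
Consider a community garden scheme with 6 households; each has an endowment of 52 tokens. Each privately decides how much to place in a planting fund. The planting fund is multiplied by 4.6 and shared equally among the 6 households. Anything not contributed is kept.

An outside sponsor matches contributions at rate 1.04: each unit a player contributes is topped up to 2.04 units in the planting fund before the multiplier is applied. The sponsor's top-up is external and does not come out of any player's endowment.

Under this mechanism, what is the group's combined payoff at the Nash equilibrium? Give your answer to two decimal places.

2927.81 tokens

Under the mechanism each unit contributed yields 4.6 × 2.04 / 6 = 1.5640 back to its contributor per unit of net cost, which exceeds 1, making full contribution the dominant choice for everyone.
At the Nash equilibrium everyone contributes 52. Group total payoff = 4.6 × 2.04 × 312 = 2927.81.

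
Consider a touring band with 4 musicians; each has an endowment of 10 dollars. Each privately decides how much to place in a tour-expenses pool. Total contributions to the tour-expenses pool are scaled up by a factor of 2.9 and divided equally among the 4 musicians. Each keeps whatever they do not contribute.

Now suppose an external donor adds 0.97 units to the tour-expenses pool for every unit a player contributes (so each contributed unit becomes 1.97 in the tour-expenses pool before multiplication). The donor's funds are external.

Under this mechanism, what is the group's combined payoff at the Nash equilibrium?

Under the mechanism each unit contributed yields 2.9 × 1.97 / 4 = 1.4283 back to its contributor per unit of net cost, which exceeds 1, making full contribution the dominant choice for everyone.
So the Nash equilibrium is full contribution by all 4; the group earns 2.9 × 1.97 × 40 = 228.52.

228.52 dollars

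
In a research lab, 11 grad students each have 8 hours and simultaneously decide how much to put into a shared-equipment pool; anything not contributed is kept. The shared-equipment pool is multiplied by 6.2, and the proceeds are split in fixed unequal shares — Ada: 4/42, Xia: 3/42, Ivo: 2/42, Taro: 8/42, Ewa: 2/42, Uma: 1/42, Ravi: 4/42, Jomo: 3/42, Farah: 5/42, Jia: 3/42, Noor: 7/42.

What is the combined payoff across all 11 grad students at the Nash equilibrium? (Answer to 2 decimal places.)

A player with share s gets back 6.2·s per unit contributed, so full contribution is dominant for anyone with s > 1/6.2 = 0.1613 and zero contribution is dominant for anyone below.
Taro and Noor clear that bar, contributing 8 each; the remaining 9 contribute 0. Total contributed: 16.
The shared-equipment pool pays out 6.2 × 16 = 99.20 in total (split across the unequal shares, but the aggregate is all that matters for the group sum).
The 9 free-riders keep 8 each, adding 72. Group total = 72 + 99.20 = 171.20.

171.20 hours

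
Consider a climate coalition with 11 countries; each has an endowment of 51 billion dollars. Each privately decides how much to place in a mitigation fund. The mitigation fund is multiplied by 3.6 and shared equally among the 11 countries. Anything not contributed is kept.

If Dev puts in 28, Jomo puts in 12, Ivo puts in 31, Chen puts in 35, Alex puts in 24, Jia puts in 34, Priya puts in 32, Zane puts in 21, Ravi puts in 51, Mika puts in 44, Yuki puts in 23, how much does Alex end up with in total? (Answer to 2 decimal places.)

Total contributed: 28 + 12 + 31 + 35 + 24 + 34 + 32 + 21 + 51 + 44 + 23 = 335.
Each receives 3.6 × 335 / 11 = 109.64 from the mitigation fund.
Alex keeps 51 − 24 = 27, so Alex's payoff is 27 + 109.64 = 136.64.

136.64 billion dollars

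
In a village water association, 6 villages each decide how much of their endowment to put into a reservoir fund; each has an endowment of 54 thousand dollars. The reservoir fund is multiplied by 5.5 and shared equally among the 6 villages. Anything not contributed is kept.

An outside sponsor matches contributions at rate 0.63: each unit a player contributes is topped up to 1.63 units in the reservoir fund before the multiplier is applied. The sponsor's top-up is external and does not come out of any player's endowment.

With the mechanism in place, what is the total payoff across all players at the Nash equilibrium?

With the mechanism, a contributed unit returns 5.5 × 1.63 / 6 = 1.4942 per unit of net cost to the contributor — now above 1 — so contributing fully is weakly dominant for every player.
So the Nash equilibrium is full contribution by all 6; the group earns 5.5 × 1.63 × 324 = 2904.66.

2904.66 thousand dollars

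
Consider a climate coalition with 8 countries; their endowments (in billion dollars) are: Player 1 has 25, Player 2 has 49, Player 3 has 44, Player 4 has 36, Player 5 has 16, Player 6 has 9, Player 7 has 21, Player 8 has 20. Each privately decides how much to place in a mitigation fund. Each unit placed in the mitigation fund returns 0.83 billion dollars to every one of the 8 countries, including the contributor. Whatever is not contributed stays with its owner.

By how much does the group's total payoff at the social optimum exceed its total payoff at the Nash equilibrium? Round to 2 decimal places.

1240.80 billion dollars

The private return per contributed unit is 0.83 < 1 for everyone, so the Nash equilibrium is zero contribution and the group total is Σ E_j = 25 + 49 + 44 + 36 + 16 + 9 + 21 + 20 = 220.
Each contributed unit returns 6.640 to the group, so the social optimum is full contribution by everyone: group total = 6.640 × 220 = 1460.80.
Efficiency loss = (6.640 − 1) × 220 = 1240.80.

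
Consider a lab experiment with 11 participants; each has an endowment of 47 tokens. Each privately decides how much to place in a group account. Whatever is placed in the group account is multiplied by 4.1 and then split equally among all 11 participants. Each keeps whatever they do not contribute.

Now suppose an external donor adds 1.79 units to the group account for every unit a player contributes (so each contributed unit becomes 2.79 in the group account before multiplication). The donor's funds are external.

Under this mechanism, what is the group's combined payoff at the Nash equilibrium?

5913.96 tokens

The effective private return per unit is now 4.1 × 2.79 / 11 = 1.0399 > 1, so every player's dominant strategy flips to full contribution.
At the Nash equilibrium everyone contributes 47. Group total payoff = 4.1 × 2.79 × 517 = 5913.96.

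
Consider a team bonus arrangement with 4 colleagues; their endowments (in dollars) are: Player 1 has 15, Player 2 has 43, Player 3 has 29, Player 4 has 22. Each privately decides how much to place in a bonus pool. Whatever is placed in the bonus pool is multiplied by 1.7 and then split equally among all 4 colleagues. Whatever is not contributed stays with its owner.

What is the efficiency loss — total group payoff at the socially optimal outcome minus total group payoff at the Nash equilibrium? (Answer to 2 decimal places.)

76.30 dollars

The private return per contributed unit is 1.7/4 = 0.4250 < 1 for every player regardless of endowment, so the Nash equilibrium is zero contribution and the group total is Σ E_j = 15 + 43 + 29 + 22 = 109.
Each contributed unit returns 1.700 to the group, so the social optimum is full contribution by everyone: group total = 1.700 × 109 = 185.30.
Efficiency loss = (1.700 − 1) × 109 = 76.30.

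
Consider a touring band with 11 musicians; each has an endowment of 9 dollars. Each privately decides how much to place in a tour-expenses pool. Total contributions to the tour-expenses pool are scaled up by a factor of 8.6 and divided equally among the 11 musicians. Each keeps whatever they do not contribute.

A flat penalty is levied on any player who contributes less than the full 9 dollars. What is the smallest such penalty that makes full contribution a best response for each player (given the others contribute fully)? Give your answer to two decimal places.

Given the others contribute fully, the best deviation is to contribute 0 (any partial contribution still incurs the fine and gives up units whose private return 0.7818 is below 1).
Deviating from 9 to 0 saves 9 dollars but forfeits the deviator's share of the drop in the tour-expenses pool: 8.6/11 × 9 = 7.04.
So the deviation gain is 9 − 7.04 = 1.96, and the fine must be at least 1.96 dollars to wipe it out.

1.96 dollars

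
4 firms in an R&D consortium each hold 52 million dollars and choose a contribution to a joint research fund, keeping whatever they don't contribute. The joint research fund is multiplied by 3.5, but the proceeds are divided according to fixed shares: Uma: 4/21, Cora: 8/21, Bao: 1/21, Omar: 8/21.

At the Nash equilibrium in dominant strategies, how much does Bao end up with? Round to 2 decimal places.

69.33 million dollars

Each unit j contributes comes back to j as 3.5 × (j's share), so j prefers to contribute only if that share exceeds 1/3.5 = 0.2857; otherwise keeping the unit dominates.
The shares above 0.2857 belong to Cora and Omar, contributing 52 each; the remaining 2 contribute 0. Total contributed: 104.
Bao keeps 52 and receives 3.5 × 104 × 1/21 = 17.33 from the joint research fund, for a payoff of 69.33.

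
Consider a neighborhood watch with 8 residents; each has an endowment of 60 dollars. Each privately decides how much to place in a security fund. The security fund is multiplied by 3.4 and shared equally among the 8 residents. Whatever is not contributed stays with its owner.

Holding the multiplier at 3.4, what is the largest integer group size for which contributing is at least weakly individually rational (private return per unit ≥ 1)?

Private return per unit is 3.4/(group size), which is ≥ 1 whenever the group size is ≤ 3.4.
The largest such integer is 3.

3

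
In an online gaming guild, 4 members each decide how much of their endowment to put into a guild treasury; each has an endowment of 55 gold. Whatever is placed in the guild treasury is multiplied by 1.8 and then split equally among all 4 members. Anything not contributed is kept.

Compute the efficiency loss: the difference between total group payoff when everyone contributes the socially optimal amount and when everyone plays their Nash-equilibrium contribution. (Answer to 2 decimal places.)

Each contributed unit returns 1.8/4 = 0.4500 to its contributor — below 1 — so contributing 0 is dominant for every player. At the Nash equilibrium everyone keeps their 55, and the group total is 4 × 55 = 220.
Each contributed unit returns 1.800 to the group as a whole (0.4500 to each of 4 players), which exceeds 1, so the social optimum is full contribution: group total = 1.800 × 220 = 396.00.
Efficiency loss = 396.00 − 220 = 176.00.

176.00 gold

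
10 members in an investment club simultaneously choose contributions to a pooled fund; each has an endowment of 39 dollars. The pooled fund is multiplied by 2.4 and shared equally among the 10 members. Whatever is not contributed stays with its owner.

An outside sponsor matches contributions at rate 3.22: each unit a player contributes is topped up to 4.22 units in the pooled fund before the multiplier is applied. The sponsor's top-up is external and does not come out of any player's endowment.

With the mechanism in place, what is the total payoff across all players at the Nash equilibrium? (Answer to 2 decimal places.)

The effective private return per unit is now 2.4 × 4.22 / 10 = 1.0128 > 1, so every player's dominant strategy flips to full contribution.
So the Nash equilibrium is full contribution by all 10; the group earns 2.4 × 4.22 × 390 = 3949.92.

3949.92 dollars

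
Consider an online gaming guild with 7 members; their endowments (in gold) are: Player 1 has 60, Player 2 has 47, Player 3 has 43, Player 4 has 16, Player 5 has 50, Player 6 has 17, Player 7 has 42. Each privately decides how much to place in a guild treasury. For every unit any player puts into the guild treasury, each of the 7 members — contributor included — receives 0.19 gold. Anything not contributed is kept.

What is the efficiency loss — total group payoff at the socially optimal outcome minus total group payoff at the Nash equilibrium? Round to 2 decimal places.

90.75 gold

The private return per contributed unit is 0.19 < 1 for everyone, so the Nash equilibrium is zero contribution and the group total is Σ E_j = 60 + 47 + 43 + 16 + 50 + 17 + 42 = 275.
Each contributed unit returns 1.330 to the group, so the social optimum is full contribution by everyone: group total = 1.330 × 275 = 365.75.
Efficiency loss = (1.330 − 1) × 275 = 90.75.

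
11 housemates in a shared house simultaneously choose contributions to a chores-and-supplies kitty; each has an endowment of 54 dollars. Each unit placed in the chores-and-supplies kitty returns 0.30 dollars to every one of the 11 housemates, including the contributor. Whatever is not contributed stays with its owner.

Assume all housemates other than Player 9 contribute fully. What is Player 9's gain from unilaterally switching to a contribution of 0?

37.80 dollars

Switching from a contribution of 54 to 0 lets Player 9 keep an extra 54 dollars, but lowers the chores-and-supplies kitty by 54, which costs Player 9 their own share of that drop: 0.30 × 54 = 16.20.
Net gain = 54 − 16.20 = 37.80. The private return per contributed unit (0.30) is below 1, so free-riding is indeed the best response regardless of what the others do.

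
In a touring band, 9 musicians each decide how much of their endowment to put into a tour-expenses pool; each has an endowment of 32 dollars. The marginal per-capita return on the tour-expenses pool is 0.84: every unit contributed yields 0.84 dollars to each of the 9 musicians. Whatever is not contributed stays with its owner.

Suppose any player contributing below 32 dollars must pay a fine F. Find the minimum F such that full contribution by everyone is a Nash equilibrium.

5.12 dollars

Given the others contribute fully, the best deviation is to contribute 0 (any partial contribution still incurs the fine and gives up units whose private return 0.84 is below 1).
Deviating from 32 to 0 saves 32 dollars but forfeits the deviator's share of the drop in the tour-expenses pool: 0.84 × 32 = 26.88.
So the deviation gain is 32 − 26.88 = 5.12, and the fine must be at least 5.12 dollars to wipe it out.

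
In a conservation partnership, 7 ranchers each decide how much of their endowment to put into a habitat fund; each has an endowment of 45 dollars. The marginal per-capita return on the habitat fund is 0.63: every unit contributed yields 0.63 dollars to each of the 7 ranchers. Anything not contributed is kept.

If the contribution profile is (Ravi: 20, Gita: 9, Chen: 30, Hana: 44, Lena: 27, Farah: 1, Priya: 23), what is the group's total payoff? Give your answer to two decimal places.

840.14 dollars

Total contributed: 20 + 9 + 30 + 44 + 27 + 1 + 23 = 154; total kept: 7 × 45 − 154 = 161.
The habitat fund pays out 0.63 × 7 × 154 = 679.14 in aggregate.
Group total = 161 + 679.14 = 840.14.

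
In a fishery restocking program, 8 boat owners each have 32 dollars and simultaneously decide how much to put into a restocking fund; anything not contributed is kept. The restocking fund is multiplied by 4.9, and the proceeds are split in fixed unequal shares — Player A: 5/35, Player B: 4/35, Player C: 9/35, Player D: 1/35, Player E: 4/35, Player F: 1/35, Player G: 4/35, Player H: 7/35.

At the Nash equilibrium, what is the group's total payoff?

380.80 dollars

A player with share s gets back 4.9·s per unit contributed, so full contribution is dominant for anyone with s > 1/4.9 = 0.2041 and zero contribution is dominant for anyone below.
Player C alone (share 9/35) is above the threshold, contributing 32; the remaining 7 contribute 0. Total contributed: 32.
The restocking fund pays out 4.9 × 32 = 156.80 in total (split across the unequal shares, but the aggregate is all that matters for the group sum).
The 7 free-riders keep 32 each, adding 224. Group total = 224 + 156.80 = 380.80.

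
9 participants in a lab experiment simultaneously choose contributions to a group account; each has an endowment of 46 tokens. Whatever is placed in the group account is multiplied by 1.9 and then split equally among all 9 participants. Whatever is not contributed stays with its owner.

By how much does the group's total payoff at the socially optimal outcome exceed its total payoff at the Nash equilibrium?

Each contributed unit returns 1.9/9 = 0.2111 to its contributor — below 1 — so contributing 0 is dominant for every player. At the Nash equilibrium everyone keeps their 46, and the group total is 9 × 46 = 414.
Each contributed unit returns 1.900 to the group as a whole (0.2111 to each of 9 players), which exceeds 1, so the social optimum is full contribution: group total = 1.900 × 414 = 786.60.
Efficiency loss = 786.60 − 414 = 372.60.

372.60 tokens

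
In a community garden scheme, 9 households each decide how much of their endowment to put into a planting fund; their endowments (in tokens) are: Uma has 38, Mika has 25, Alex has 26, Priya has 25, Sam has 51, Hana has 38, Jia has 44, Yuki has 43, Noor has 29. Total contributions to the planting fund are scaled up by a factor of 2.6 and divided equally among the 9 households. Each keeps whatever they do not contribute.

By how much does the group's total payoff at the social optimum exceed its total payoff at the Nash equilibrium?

The private return per contributed unit is 2.6/9 = 0.2889 < 1 for every player regardless of endowment, so the Nash equilibrium is zero contribution and the group total is Σ E_j = 38 + 25 + 26 + 25 + 51 + 38 + 44 + 43 + 29 = 319.
Each contributed unit returns 2.600 to the group, so the social optimum is full contribution by everyone: group total = 2.600 × 319 = 829.40.
Efficiency loss = (2.600 − 1) × 319 = 510.40.

510.40 tokens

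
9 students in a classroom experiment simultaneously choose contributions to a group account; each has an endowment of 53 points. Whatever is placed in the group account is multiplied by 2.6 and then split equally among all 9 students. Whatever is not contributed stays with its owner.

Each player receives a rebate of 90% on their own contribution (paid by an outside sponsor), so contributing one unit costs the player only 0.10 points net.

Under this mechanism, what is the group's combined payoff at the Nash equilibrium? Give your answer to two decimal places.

The effective private return per unit is now (2.6/9) / 0.10 = 2.8889 > 1, so every player's dominant strategy flips to full contribution.
So the Nash equilibrium is full contribution by all 9; the group earns 9 × (53 × 0.90 + 2.6 × 53) = 1669.50.

1669.50 points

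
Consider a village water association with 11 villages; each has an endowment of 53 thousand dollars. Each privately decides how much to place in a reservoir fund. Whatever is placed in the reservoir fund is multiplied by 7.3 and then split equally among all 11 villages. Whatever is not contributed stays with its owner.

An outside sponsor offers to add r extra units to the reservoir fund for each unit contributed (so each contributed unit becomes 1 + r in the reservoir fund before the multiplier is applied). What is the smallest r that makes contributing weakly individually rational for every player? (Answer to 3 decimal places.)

With matching at rate r, one contributed unit becomes (1 + r) in the reservoir fund and returns 7.3 × (1 + r) / 11 to the contributor.
Setting this equal to 1: 1 + r = 11/7.3 = 1.5068.
So the minimum matching rate is r = 1.5068 − 1 = 0.507.

0.507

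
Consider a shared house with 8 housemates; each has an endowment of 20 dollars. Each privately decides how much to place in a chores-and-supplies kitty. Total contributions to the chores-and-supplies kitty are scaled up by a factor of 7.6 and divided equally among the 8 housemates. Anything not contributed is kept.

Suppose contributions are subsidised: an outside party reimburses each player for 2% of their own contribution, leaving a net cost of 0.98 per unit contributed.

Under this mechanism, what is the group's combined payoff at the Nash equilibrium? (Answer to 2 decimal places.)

Even with the mechanism, each unit contributed returns only (7.6/8) / 0.98 = 0.9694 per unit of net cost, so contributing nothing is still dominant.
Everyone keeps their endowment and the group total is 8 × 20 = 160.

160.00 dollars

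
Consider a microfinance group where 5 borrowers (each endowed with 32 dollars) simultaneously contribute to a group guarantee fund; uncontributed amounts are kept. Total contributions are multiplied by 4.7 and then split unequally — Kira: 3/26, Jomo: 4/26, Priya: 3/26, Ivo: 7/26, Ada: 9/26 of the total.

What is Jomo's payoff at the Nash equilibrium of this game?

A player with share s gets back 4.7·s per unit contributed, so full contribution is dominant for anyone with s > 1/4.7 = 0.2128 and zero contribution is dominant for anyone below.
Ivo and Ada clear that bar, contributing 32 each; the remaining 3 contribute 0. Total contributed: 64.
Jomo keeps 32 and receives 4.7 × 64 × 4/26 = 46.28 from the group guarantee fund, for a payoff of 78.28.

78.28 dollars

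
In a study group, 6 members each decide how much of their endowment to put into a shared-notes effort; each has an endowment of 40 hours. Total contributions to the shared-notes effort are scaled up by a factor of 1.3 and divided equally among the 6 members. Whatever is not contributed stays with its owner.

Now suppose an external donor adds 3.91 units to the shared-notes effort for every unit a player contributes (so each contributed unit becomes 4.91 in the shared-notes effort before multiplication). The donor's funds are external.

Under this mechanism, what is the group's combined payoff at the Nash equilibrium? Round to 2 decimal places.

The effective private return per unit is now 1.3 × 4.91 / 6 = 1.0638 > 1, so every player's dominant strategy flips to full contribution.
At the Nash equilibrium everyone contributes 40. Group total payoff = 1.3 × 4.91 × 240 = 1531.92.

1531.92 hours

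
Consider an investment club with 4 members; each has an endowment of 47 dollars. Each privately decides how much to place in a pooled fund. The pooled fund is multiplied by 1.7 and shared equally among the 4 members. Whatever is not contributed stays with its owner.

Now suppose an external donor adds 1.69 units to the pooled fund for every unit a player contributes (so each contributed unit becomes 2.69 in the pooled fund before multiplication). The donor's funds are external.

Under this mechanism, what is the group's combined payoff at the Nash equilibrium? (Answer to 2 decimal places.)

859.72 dollars

Under the mechanism each unit contributed yields 1.7 × 2.69 / 4 = 1.1433 back to its contributor per unit of net cost, which exceeds 1, making full contribution the dominant choice for everyone.
At the Nash equilibrium everyone contributes 47. Group total payoff = 1.7 × 2.69 × 188 = 859.72.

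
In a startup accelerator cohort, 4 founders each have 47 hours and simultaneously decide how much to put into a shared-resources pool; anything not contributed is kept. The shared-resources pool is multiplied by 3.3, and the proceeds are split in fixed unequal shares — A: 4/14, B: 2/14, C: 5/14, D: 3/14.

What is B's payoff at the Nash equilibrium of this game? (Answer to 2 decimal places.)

A player with share s gets back 3.3·s per unit contributed, so full contribution is dominant for anyone with s > 1/3.3 = 0.3030 and zero contribution is dominant for anyone below.
The only share above 0.3030 is C's 5/14, contributing 47; the remaining 3 contribute 0. Total contributed: 47.
B keeps 47 and receives 3.3 × 47 × 2/14 = 22.16 from the shared-resources pool, for a payoff of 69.16.

69.16 hours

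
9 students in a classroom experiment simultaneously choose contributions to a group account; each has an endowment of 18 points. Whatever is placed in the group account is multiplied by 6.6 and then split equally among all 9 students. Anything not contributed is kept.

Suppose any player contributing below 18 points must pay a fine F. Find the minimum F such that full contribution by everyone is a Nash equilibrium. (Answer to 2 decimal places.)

4.80 points

Given the others contribute fully, the best deviation is to contribute 0 (any partial contribution still incurs the fine and gives up units whose private return 0.7333 is below 1).
Deviating from 18 to 0 saves 18 points but forfeits the deviator's share of the drop in the group account: 6.6/9 × 18 = 13.20.
So the deviation gain is 18 − 13.20 = 4.80, and the fine must be at least 4.80 points to wipe it out.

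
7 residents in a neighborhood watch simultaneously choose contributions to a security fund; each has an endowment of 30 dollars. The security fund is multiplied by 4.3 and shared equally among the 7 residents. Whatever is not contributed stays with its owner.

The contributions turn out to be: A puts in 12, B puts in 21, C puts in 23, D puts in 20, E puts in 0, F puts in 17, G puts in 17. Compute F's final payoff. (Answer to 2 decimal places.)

80.57 dollars

Total contributed: 12 + 21 + 23 + 20 + 0 + 17 + 17 = 110.
Each receives 4.3 × 110 / 7 = 67.57 from the security fund.
F keeps 30 − 17 = 13, so F's payoff is 13 + 67.57 = 80.57.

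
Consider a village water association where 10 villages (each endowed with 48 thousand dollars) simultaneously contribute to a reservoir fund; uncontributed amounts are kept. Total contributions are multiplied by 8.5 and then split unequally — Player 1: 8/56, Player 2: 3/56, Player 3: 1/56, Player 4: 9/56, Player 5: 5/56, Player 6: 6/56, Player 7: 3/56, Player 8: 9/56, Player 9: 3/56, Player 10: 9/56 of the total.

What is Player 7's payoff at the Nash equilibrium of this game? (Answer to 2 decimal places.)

135.43 thousand dollars

For player j, contributing a unit is worthwhile iff 8.5 × (j's share) ≥ 1, i.e. iff j's share is at least 0.1176.
Player 1, Player 4, Player 8 and Player 10 are above the threshold, contributing 48 each; the remaining 6 contribute 0. Total contributed: 192.
Player 7 keeps 48 and receives 8.5 × 192 × 3/56 = 87.43 from the reservoir fund, for a payoff of 135.43.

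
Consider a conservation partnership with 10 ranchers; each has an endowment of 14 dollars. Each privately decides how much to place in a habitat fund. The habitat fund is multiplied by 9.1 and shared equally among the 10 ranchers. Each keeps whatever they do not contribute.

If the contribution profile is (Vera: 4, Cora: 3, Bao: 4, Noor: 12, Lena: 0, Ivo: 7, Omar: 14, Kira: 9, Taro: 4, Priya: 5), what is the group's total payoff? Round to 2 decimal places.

642.20 dollars

Total contributed: 4 + 3 + 4 + 12 + 0 + 7 + 14 + 9 + 4 + 5 = 62; total kept: 10 × 14 − 62 = 78.
The habitat fund pays out 9.1 × 62 = 564.20 in aggregate.
Group total = 78 + 564.20 = 642.20.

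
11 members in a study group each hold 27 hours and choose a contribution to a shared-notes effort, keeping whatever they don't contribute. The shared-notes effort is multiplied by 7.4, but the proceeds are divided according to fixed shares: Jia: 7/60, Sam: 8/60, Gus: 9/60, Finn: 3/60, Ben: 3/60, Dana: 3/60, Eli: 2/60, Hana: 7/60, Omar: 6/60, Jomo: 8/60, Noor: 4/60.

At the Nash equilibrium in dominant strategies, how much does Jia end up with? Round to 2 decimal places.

50.31 hours

Player j's private return per contributed unit is 7.4 × (j's share). Contributing is weakly dominant for j when that share is at least 1/7.4 = 0.1351, and contributing 0 is dominant otherwise.
Gus alone (share 9/60) is above the threshold, contributing 27; the remaining 10 contribute 0. Total contributed: 27.
Jia keeps 27 and receives 7.4 × 27 × 7/60 = 23.31 from the shared-notes effort, for a payoff of 50.31.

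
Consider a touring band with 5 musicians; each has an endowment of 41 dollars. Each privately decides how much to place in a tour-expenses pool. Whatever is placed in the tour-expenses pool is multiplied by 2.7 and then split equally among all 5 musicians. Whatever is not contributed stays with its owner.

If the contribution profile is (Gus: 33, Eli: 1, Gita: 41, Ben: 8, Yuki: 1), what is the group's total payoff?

Total contributed: 33 + 1 + 41 + 8 + 1 = 84; total kept: 5 × 41 − 84 = 121.
The tour-expenses pool pays out 2.7 × 84 = 226.80 in aggregate.
Group total = 121 + 226.80 = 347.80.

347.80 dollars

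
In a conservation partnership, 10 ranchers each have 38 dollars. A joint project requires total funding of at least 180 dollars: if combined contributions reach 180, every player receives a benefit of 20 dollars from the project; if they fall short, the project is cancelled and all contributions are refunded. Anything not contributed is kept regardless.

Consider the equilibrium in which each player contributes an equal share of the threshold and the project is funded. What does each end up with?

Equal share of the threshold: 180/10 = 18.
At this profile no one gains by cutting their contribution: any cut drops the total below 180, the project is cancelled, contributions are refunded, and the deviator ends with 38, which is less than 38 − 18 + 20 = 40. Contributing more than 18 just wastes the excess. So contributing exactly 18 is a best response.
Each player's payoff: 38 − 18 + 20 = 40.

40 dollars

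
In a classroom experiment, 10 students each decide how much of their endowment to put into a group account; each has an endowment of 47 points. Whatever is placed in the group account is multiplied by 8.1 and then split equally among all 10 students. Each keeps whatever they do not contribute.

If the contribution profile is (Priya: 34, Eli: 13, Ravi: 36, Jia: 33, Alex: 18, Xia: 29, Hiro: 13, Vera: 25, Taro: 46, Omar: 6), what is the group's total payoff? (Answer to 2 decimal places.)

2266.30 points

Total contributed: 34 + 13 + 36 + 33 + 18 + 29 + 13 + 25 + 46 + 6 = 253; total kept: 10 × 47 − 253 = 217.
The group account pays out 8.1 × 253 = 2049.30 in aggregate.
Group total = 217 + 2049.30 = 2266.30.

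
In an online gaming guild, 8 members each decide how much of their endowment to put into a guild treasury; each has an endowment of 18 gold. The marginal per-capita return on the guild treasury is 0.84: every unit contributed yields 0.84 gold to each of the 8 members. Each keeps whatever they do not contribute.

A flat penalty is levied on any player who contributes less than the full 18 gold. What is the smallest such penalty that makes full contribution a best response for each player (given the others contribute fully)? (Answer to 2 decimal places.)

Given the others contribute fully, the best deviation is to contribute 0 (any partial contribution still incurs the fine and gives up units whose private return 0.84 is below 1).
Deviating from 18 to 0 saves 18 gold but forfeits the deviator's share of the drop in the guild treasury: 0.84 × 18 = 15.12.
So the deviation gain is 18 − 15.12 = 2.88, and the fine must be at least 2.88 gold to wipe it out.

2.88 gold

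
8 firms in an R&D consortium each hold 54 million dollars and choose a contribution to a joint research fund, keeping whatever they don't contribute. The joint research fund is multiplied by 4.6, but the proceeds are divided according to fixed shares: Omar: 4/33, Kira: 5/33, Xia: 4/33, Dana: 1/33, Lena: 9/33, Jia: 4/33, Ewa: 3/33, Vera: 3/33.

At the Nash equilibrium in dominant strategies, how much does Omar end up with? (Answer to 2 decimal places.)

Player j's private return per contributed unit is 4.6 × (j's share). Contributing is weakly dominant for j when that share is at least 1/4.6 = 0.2174, and contributing 0 is dominant otherwise.
Only Lena (9/33) clears that bar, contributing 54; the remaining 7 contribute 0. Total contributed: 54.
Omar keeps 54 and receives 4.6 × 54 × 4/33 = 30.11 from the joint research fund, for a payoff of 84.11.

84.11 million dollars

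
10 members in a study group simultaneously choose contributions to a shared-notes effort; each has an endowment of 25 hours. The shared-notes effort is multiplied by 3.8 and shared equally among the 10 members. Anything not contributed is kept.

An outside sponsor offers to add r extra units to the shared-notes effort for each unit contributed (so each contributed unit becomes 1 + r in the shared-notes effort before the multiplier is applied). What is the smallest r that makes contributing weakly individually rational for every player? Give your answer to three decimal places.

1.632

With matching at rate r, one contributed unit becomes (1 + r) in the shared-notes effort and returns 3.8 × (1 + r) / 10 to the contributor.
Setting this equal to 1: 1 + r = 10/3.8 = 2.6316.
So the minimum matching rate is r = 2.6316 − 1 = 1.632.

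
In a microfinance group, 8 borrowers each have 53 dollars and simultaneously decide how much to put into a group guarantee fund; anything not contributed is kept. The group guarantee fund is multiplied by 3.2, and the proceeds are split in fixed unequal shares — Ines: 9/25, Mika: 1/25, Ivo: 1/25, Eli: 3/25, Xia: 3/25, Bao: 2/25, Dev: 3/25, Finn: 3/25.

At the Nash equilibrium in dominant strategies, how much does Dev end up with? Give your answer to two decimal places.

For player j, contributing a unit is worthwhile iff 3.2 × (j's share) ≥ 1, i.e. iff j's share is at least 0.3125.
Ines alone (share 9/25) is above the threshold, contributing 53; the remaining 7 contribute 0. Total contributed: 53.
Dev keeps 53 and receives 3.2 × 53 × 3/25 = 20.35 from the group guarantee fund, for a payoff of 73.35.

73.35 dollars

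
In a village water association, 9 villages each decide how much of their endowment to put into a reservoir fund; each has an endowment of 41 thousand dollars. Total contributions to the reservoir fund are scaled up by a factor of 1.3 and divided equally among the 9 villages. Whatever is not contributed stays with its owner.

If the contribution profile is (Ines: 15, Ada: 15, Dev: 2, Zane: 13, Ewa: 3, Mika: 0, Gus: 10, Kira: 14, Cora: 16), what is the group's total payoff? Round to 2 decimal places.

395.40 thousand dollars

Total contributed: 15 + 15 + 2 + 13 + 3 + 0 + 10 + 14 + 16 = 88; total kept: 9 × 41 − 88 = 281.
The reservoir fund pays out 1.3 × 88 = 114.40 in aggregate.
Group total = 281 + 114.40 = 395.40.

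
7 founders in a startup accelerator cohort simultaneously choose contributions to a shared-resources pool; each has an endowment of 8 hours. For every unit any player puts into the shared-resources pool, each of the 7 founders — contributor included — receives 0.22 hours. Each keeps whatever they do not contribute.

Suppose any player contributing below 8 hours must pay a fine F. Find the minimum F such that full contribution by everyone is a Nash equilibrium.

6.24 hours

Given the others contribute fully, the best deviation is to contribute 0 (any partial contribution still incurs the fine and gives up units whose private return 0.22 is below 1).
Deviating from 8 to 0 saves 8 hours but forfeits the deviator's share of the drop in the shared-resources pool: 0.22 × 8 = 1.76.
So the deviation gain is 8 − 1.76 = 6.24, and the fine must be at least 6.24 hours to wipe it out.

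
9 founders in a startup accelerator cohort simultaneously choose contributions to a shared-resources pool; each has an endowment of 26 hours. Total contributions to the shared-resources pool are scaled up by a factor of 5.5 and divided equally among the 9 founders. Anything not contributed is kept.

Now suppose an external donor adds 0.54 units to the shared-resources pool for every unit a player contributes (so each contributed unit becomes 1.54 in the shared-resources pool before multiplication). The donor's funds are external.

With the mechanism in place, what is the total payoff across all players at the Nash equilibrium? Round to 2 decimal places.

234.00 hours

Even with the mechanism, each unit contributed returns only 5.5 × 1.54 / 9 = 0.9411 per unit of net cost, so contributing nothing is still dominant.
Everyone keeps their endowment and the group total is 9 × 26 = 234.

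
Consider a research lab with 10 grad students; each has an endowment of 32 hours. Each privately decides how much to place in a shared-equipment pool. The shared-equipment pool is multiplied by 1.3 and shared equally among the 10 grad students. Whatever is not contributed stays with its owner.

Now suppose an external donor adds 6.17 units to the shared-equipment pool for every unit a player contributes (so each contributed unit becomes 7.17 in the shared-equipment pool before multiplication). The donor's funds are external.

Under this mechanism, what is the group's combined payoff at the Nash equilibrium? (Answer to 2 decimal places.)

320.00 hours

The effective private return is 1.3 × 7.17 / 10 = 0.9321, which is still under 1, so the mechanism doesn't change anyone's dominant strategy: zero contribution.
Everyone keeps their endowment and the group total is 10 × 32 = 320.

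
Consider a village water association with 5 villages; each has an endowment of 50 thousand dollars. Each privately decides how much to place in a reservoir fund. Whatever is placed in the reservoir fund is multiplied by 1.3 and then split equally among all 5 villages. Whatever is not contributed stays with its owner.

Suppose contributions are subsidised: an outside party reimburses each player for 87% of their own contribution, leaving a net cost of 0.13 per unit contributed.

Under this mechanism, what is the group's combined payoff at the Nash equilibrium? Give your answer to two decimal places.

Under the mechanism each unit contributed yields (1.3/5) / 0.13 = 2.0000 back to its contributor per unit of net cost, which exceeds 1, making full contribution the dominant choice for everyone.
So the Nash equilibrium is full contribution by all 5; the group earns 5 × (50 × 0.87 + 1.3 × 50) = 542.50.

542.50 thousand dollars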